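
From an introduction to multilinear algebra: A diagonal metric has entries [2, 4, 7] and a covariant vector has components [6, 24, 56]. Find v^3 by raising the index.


To raise an index with a diagonal metric: v^i = v_i / g_{ii}.
For index 3: v_3 = 56, g_{33} = 7
v^3 = 56 / 7 = 8

8


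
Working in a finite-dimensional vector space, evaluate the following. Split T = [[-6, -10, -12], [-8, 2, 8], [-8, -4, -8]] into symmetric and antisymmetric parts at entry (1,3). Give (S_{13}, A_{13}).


T_{13} = -12
T_{31} = -8
S_{13} = (-12 + -8)/2 = -20/2 = -10
A_{13} = (-12 - -8)/2 = -4/2 = -2
Check: S + A = -10 + -2 = -12 = T_{13}.

(-10, -2)


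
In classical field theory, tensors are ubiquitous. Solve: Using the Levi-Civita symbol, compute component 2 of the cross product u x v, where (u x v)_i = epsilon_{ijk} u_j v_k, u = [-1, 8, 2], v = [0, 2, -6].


(u x v)_2 = sum_{j,k} epsilon_{2jk} u_j v_k. Only permutations of (1,2,3) contribute; the two non-zero terms are:
eps_{213} u_1 v_3 = -1 * -1 * -6 = -6
eps_{231} u_3 v_1 = 1 * 2 * 0 = 0
(u x v)_2 = -6

-6


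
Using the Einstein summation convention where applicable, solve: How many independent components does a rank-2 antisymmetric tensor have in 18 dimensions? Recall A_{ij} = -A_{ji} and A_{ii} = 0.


An antisymmetric rank-2 tensor satisfies A_{ij} = -A_{ji}, so diagonal entries are zero.
The independent components are the upper-triangular entries: C(n, 2) = n(n-1)/2.
n = 18
C(18, 2) = 18 * 17 / 2 = 306 / 2 = 153

153


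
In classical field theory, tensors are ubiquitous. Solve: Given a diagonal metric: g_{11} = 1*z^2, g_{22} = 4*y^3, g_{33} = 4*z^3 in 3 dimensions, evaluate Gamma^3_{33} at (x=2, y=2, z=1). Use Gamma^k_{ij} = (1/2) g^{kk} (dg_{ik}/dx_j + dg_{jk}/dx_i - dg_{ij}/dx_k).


For a diagonal metric, Gamma^k_{ij} = (1/2) g^{kk} (dg_{ik}/dx_j + dg_{jk}/dx_i - dg_{ij}/dx_k).
The metric is diagonal, so g_{ab} = 0 for a != b.
At the given point: g_{11} = 1, g_{22} = 32, g_{33} = 4
g^{33} = 1/4
dg_{33}/dx_3 = dg_{33}/dx_3 = 12
dg_{33}/dx_3 = dg_{33}/dx_3 = 12
dg_{33}/dx_3 = dg_{33}/dx_3 = 12
Numerator = 12 + 12 - 12 = 12
Gamma^3_{33} = 12 / (2 * 4) = 3/2

3/2


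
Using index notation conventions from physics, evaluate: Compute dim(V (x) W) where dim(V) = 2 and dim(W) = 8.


The dimension of a tensor product is the product of dimensions.
dim(V) = 2, dim(W) = 8
dim(V (x) W) = 2 * 8 = 16

16


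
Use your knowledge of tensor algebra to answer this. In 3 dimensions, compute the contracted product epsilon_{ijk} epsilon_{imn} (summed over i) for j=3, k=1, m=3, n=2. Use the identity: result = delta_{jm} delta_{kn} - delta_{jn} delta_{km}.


Using the identity: epsilon_{ijk} epsilon_{imn} = delta_{jm} delta_{kn} - delta_{jn} delta_{km}.
delta_{33} = 1
delta_{12} = 0
delta_{32} = 0
delta_{13} = 0
Result = 1 * 0 - 0 * 0 = 0 - 0 = 0

0


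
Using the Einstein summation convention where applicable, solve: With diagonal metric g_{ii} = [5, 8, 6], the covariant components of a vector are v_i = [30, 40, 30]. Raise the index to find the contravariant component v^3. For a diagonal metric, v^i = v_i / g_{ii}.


To raise an index with a diagonal metric: v^i = v_i / g_{ii}.
For index 3: v_3 = 30, g_{33} = 6
v^3 = 30 / 6 = 5

5


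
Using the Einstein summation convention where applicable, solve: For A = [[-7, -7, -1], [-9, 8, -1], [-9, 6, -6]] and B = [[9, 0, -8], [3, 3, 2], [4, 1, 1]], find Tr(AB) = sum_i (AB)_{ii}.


Tr(AB) = sum_i (AB)_{ii} where (AB)_{ii} = sum_k A_{ik} B_{ki}.
(AB)_{11} = -7*9 + -7*3 + -1*4 = -88
(AB)_{22} = -9*0 + 8*3 + -1*1 = 23
(AB)_{33} = -9*-8 + 6*2 + -6*1 = 78
Tr(AB) = -88 + 23 + 78 = 13

13


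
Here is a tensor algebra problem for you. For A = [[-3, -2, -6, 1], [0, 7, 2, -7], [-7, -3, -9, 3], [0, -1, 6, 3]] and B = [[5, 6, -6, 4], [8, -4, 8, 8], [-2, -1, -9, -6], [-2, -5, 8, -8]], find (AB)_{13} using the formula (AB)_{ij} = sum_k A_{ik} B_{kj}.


(AB)_{ij} = sum_k A_{ik} B_{kj}.
For i=1, j=3:
A_{11} * B_{13} = -3 * -6 = 18
A_{12} * B_{23} = -2 * 8 = -16
A_{13} * B_{33} = -6 * -9 = 54
A_{14} * B_{43} = 1 * 8 = 8
Sum = 18 + -16 + 54 + 8 = 64

64


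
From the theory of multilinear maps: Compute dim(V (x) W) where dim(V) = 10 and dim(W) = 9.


The dimension of a tensor product is the product of dimensions.
dim(V) = 10, dim(W) = 9
dim(V (x) W) = 10 * 9 = 90

90


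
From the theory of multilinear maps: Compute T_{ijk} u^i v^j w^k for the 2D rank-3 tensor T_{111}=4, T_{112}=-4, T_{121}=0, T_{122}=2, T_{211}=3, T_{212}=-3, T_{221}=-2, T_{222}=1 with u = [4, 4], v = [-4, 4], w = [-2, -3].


S = sum over i,j,k of T_{ijk} u_i v_j w_k. Expanding all 8 terms:
T_{111}*u_1*v_1*w_1 = 4*4*-4*-2 = 128  (running total: 128)
T_{112}*u_1*v_1*w_2 = -4*4*-4*-3 = -192  (running total: -64)
T_{121}*u_1*v_2*w_1 = 0*4*4*-2 = 0  (running total: -64)
T_{122}*u_1*v_2*w_2 = 2*4*4*-3 = -96  (running total: -160)
T_{211}*u_2*v_1*w_1 = 3*4*-4*-2 = 96  (running total: -64)
T_{212}*u_2*v_1*w_2 = -3*4*-4*-3 = -144  (running total: -208)
T_{221}*u_2*v_2*w_1 = -2*4*4*-2 = 64  (running total: -144)
T_{222}*u_2*v_2*w_2 = 1*4*4*-3 = -48  (running total: -192)
S = -192

-192


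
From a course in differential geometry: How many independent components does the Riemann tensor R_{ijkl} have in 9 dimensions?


The Riemann tensor in d dimensions has d^2(d^2 - 1)/12 independent components.
d = 9, so d^2 = 81
d^2 - 1 = 80
d^2(d^2 - 1) = 81 * 80 = 6480
Divide by 12: 6480 / 12 = 540

540


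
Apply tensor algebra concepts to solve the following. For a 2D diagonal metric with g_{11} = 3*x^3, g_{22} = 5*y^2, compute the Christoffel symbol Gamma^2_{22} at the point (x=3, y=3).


For a diagonal metric, Gamma^k_{ij} = (1/2) g^{kk} (dg_{ik}/dx_j + dg_{jk}/dx_i - dg_{ij}/dx_k).
The metric is diagonal, so g_{ab} = 0 for a != b.
At the given point: g_{11} = 81, g_{22} = 45
g^{22} = 1/45
dg_{22}/dx_2 = dg_{22}/dx_2 = 30
dg_{22}/dx_2 = dg_{22}/dx_2 = 30
dg_{22}/dx_2 = dg_{22}/dx_2 = 30
Numerator = 30 + 30 - 30 = 30
Gamma^2_{22} = 30 / (2 * 45) = 1/3

1/3


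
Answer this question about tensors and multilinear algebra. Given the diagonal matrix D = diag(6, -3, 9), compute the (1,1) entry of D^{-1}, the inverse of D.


For a diagonal matrix, the inverse has entries (D^{-1})_{ii} = 1/d_{ii}.
The diagonal entries are: d_{11} = 6, d_{22} = -3, d_{33} = 9
We need (D^{-1})_{11} = 1/d_{11} = 1/6 = 1/6

1/6


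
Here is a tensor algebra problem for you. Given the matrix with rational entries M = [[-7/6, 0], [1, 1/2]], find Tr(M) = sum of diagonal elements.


The trace is the sum of diagonal entries.
Diagonal: M[1,1] = -7/6, M[2,2] = 1/2
Tr(M) = -7/6 + 1/2
Computing step by step:
After adding M[1,1]: -7/6
After adding M[2,2]: -2/3
Tr(M) = -2/3

-2/3


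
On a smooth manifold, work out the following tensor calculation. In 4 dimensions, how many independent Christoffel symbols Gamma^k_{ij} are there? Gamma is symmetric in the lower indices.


Christoffel symbols Gamma^k_{ij} are symmetric in i,j, so there are d * d(d+1)/2 independent symbols.
d = 4
d(d+1)/2 = 4 * 5 / 2 = 10
Total = 4 * 10 = 40

40


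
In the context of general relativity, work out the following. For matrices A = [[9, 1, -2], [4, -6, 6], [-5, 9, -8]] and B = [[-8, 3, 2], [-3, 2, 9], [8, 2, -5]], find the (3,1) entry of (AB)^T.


(AB)^T_{ij} = (AB)_{ji} = sum_k A_{jk} B_{ki}.
For i=3, j=1 we need (AB)_{13}:
A_{11} * B_{13} = 9 * 2 = 18
A_{12} * B_{23} = 1 * 9 = 9
A_{13} * B_{33} = -2 * -5 = 10
Sum = 18 + 9 + 10 = 37

37


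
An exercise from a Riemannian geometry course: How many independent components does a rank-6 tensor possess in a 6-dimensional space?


The number of components of a rank-r tensor in d dimensions is d^r.
Here d = 6 and r = 6.
6^6 = 46656

46656


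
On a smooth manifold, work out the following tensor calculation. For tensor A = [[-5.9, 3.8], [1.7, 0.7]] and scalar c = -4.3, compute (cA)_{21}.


Scalar multiplication: (cA)_{ij} = c * A_{ij}.
c = -4.3
A_{21} = 1.7
(cA)_{21} = -4.3 * 1.7 = -7.31

-7.31


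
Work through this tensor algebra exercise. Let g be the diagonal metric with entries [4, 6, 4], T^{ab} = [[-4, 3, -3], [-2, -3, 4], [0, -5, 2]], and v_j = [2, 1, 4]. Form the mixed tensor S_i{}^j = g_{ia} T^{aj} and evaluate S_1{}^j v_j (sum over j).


Step 1: lower the first index. For a diagonal metric, g_{ia} T^{aj} = g_{ii} T^{ij} (no sum on i).
g_{11} = 4
S_1{}^1 = 4 * T^{11} = 4 * -4 = -16
S_1{}^2 = 4 * T^{12} = 4 * 3 = 12
S_1{}^3 = 4 * T^{13} = 4 * -3 = -12
Step 2: contract S_1{}^j with v_j.
S_1{}^1 * v_1 = -16 * 2 = -32
S_1{}^2 * v_2 = 12 * 1 = 12
S_1{}^3 * v_3 = -12 * 4 = -48
Result = -32 + 12 + -48 = -68

-68


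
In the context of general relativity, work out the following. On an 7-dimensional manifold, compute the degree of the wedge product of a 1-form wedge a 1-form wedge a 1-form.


The degree of a wedge product is the sum of the degrees of the individual forms.
Degrees: 1, 1, 1
Total degree = 1 + 1 + 1 = 3

3


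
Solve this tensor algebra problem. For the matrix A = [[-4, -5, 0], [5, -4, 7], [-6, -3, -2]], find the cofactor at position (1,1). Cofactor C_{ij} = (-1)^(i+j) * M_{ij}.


To find cofactor C_{11}, delete row 1 and column 1.
The resulting 2x2 submatrix is: [[-4, 7], [-3, -2]]
Minor M_{11} = -4*-2 - 7*-3
  = 8 - -21 = 29
Sign = (-1)^(1+1) = (-1)^2 = 1
Cofactor C_{11} = 1 * 29 = 29

29


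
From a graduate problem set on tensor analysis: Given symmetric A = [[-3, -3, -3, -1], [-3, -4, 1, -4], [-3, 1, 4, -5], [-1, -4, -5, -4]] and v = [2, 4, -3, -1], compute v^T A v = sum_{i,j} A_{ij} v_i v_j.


First compute Av:
(Av)_1 = -3*2 + -3*4 + -3*-3 + -1*-1 = -8
(Av)_2 = -3*2 + -4*4 + 1*-3 + -4*-1 = -21
(Av)_3 = -3*2 + 1*4 + 4*-3 + -5*-1 = -9
(Av)_4 = -1*2 + -4*4 + -5*-3 + -4*-1 = 1
Av = [-8, -21, -9, 1]
Then v^T (Av) = 2*-8 + 4*-21 + -3*-9 + -1*1
= -16 + -84 + 27 + -1 = -74

-74


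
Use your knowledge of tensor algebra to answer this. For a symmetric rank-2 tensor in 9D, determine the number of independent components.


A symmetric rank-2 tensor in d dimensions has d(d+1)/2 independent components.
d = 9
d(d+1)/2 = 9 * 10 / 2 = 90 / 2 = 45

45


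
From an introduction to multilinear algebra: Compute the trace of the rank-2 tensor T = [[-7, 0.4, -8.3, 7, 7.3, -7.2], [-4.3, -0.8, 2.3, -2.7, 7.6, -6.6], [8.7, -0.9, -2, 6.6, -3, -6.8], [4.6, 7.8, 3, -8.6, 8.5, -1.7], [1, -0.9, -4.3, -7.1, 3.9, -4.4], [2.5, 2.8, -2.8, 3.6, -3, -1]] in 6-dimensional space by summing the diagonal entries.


The contraction (trace) of a rank-2 tensor is the sum of its diagonal elements.
Diagonal entries: A[1,1] = -7, A[2,2] = -0.8, A[3,3] = -2, A[4,4] = -8.6, A[5,5] = 3.9, A[6,6] = -1
Tr(A) = -7 + -0.8 + -2 + -8.6 + 3.9 + -1 = -15.5

-15.5


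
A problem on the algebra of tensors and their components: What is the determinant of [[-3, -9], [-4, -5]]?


For a 2x2 matrix [[a, b], [c, d]], det = a*d - b*c.
a = -3, b = -9, c = -4, d = -5
a*d = -3 * -5 = 15
b*c = -9 * -4 = 36
det = 15 - 36 = -21

-21


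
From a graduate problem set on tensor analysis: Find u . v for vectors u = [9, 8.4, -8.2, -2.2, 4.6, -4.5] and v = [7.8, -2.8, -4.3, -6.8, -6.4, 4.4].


The inner product u . v = sum of u_i * v_i.
Term-by-term: 9 * 7.8, 8.4 * -2.8, -8.2 * -4.3, -2.2 * -6.8, 4.6 * -6.4, -4.5 * 4.4
Products: 70.2, -23.52, 35.26, 14.96, -29.44, -19.8
Sum = 70.2 + -23.52 + 35.26 + 14.96 + -29.44 + -19.8 = 47.66

47.66


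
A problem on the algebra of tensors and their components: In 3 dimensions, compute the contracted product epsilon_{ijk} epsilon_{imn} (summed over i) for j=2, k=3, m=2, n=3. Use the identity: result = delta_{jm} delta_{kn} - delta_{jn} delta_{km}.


Using the identity: epsilon_{ijk} epsilon_{imn} = delta_{jm} delta_{kn} - delta_{jn} delta_{km}.
delta_{22} = 1
delta_{33} = 1
delta_{23} = 0
delta_{32} = 0
Result = 1 * 1 - 0 * 0 = 1 - 0 = 1

1


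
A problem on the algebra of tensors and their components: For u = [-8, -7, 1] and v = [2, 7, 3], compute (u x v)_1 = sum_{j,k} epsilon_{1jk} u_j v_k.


(u x v)_1 = sum_{j,k} epsilon_{1jk} u_j v_k. Only permutations of (1,2,3) contribute; the two non-zero terms are:
eps_{123} u_2 v_3 = 1 * -7 * 3 = -21
eps_{132} u_3 v_2 = -1 * 1 * 7 = -7
(u x v)_1 = -28

-28


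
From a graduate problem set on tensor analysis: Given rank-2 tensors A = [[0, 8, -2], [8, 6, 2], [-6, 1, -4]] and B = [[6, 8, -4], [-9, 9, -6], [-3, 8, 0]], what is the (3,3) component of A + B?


Tensor addition is component-wise: (A + B)_{ij} = A_{ij} + B_{ij}.
A_{33} = -4
B_{33} = 0
(A + B)_{33} = -4 + 0 = -4

-4


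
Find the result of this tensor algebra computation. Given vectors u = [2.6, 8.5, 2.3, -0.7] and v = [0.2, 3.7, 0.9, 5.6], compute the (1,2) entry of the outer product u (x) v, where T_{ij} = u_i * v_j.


The outer product entry T_{ij} = u_i * v_j.
We need i=1, j=2.
u_1 = 2.6, v_2 = 3.7
T_{1,2} = 2.6 * 3.7 = 9.62

9.62


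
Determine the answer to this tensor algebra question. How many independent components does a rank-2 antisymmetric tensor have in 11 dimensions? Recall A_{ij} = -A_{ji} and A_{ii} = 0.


An antisymmetric rank-2 tensor satisfies A_{ij} = -A_{ji}, so diagonal entries are zero.
The independent components are the upper-triangular entries: C(n, 2) = n(n-1)/2.
n = 11
C(11, 2) = 11 * 10 / 2 = 110 / 2 = 55

55


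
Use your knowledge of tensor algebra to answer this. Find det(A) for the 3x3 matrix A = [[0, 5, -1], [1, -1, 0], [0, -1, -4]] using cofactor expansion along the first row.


Expanding along the first row, det(A) = a11*M_11 - a12*M_12 + a13*M_13, where M_1j is the (1,j) minor.
Minor M_11 = -1*-4 - 0*-1 = 4
Minor M_12 = 1*-4 - 0*0 = -4
Minor M_13 = 1*-1 - -1*0 = -1
det = 0*(4) - 5*(-4) + -1*(-1)
    = 0 - -20 + 1
    = 21

21


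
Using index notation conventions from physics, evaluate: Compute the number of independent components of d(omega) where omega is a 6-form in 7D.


The exterior derivative of a p-form is a (p+1)-form.
Its number of independent components is C(n, p+1).
n = 7, p+1 = 7
C(7, 7) = 1

1


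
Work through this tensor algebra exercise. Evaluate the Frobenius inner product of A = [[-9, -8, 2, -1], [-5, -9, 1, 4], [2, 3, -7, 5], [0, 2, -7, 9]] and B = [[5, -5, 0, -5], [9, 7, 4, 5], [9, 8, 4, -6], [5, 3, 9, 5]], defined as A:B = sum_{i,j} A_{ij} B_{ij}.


A:B = sum over all i,j of A_{ij} * B_{ij}.
Row 1: -9*5=-45, -8*-5=40, 2*0=0, -1*-5=5 => row sum = 0
Row 2: -5*9=-45, -9*7=-63, 1*4=4, 4*5=20 => row sum = -84
Row 3: 2*9=18, 3*8=24, -7*4=-28, 5*-6=-30 => row sum = -16
Row 4: 0*5=0, 2*3=6, -7*9=-63, 9*5=45 => row sum = -12
Total = 0 + -84 + -16 + -12 = -112

-112


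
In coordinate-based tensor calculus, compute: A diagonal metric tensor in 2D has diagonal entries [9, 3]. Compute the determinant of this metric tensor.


For a diagonal metric, the determinant is the product of diagonal entries.
Diagonal entries: 9, 3
det(g) = 9 * 3 = 27

27


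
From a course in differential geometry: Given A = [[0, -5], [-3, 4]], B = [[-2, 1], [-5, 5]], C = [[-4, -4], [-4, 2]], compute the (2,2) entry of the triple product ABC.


(ABC)_{22} = sum_m (AB)_{2m} C_{m2}. First compute row 2 of AB.
(AB)_{21} = -3*-2 + 4*-5 = -14
(AB)_{22} = -3*1 + 4*5 = 17
Now contract with column 2 of C:
(AB)_{21} * C_{12} = -14 * -4 = 56
(AB)_{22} * C_{22} = 17 * 2 = 34
(ABC)_{22} = 56 + 34 = 90

90


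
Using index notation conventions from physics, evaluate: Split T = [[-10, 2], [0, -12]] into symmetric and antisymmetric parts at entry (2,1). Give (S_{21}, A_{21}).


T_{21} = 0
T_{12} = 2
S_{21} = (0 + 2)/2 = 2/2 = 1
A_{21} = (0 - 2)/2 = -2/2 = -1
Check: S + A = 1 + -1 = 0 = T_{21}.

(1, -1)


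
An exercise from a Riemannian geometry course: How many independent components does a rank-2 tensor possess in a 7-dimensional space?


The number of components of a rank-r tensor in d dimensions is d^r.
Here d = 7 and r = 2.
7^2 = 49

49


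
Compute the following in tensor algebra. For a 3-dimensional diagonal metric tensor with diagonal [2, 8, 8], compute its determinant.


For a diagonal metric, the determinant is the product of diagonal entries.
Diagonal entries: 2, 8, 8
det(g) = 2 * 8 * 8 = 128

128


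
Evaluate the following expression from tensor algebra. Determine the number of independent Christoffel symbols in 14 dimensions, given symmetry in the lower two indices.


Christoffel symbols Gamma^k_{ij} are symmetric in i,j, so there are d * d(d+1)/2 independent symbols.
d = 14
d(d+1)/2 = 14 * 15 / 2 = 105
Total = 14 * 105 = 1470

1470


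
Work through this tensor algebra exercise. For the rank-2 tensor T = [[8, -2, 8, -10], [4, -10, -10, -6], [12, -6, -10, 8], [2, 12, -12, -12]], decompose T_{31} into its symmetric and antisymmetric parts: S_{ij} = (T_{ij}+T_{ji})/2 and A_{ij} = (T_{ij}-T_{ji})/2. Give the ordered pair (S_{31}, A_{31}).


T_{31} = 12
T_{13} = 8
S_{31} = (12 + 8)/2 = 20/2 = 10
A_{31} = (12 - 8)/2 = 4/2 = 2
Check: S + A = 10 + 2 = 12 = T_{31}.

(10, 2)


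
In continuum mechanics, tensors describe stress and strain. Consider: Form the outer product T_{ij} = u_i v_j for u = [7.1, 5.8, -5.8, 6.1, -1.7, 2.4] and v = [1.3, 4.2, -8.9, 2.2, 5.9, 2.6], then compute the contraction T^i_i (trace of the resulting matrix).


The outer product gives T_{ij} = u_i v_j.
The trace (contraction) is Tr(T) = sum_i T_{ii} = sum_i u_i v_i.
Diagonal entries:
T_{11} = u_1 * v_1 = 7.1 * 1.3 = 9.23
T_{22} = u_2 * v_2 = 5.8 * 4.2 = 24.36
T_{33} = u_3 * v_3 = -5.8 * -8.9 = 51.62
T_{44} = u_4 * v_4 = 6.1 * 2.2 = 13.42
T_{55} = u_5 * v_5 = -1.7 * 5.9 = -10.03
T_{66} = u_6 * v_6 = 2.4 * 2.6 = 6.24
Tr(T) = 9.23 + 24.36 + 51.62 + 13.42 + -10.03 + 6.24 = 94.84

94.84


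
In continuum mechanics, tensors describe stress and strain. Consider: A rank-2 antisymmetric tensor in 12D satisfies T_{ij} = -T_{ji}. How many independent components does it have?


An antisymmetric rank-2 tensor satisfies A_{ij} = -A_{ji}, so diagonal entries are zero.
The independent components are the upper-triangular entries: C(n, 2) = n(n-1)/2.
n = 12
C(12, 2) = 12 * 11 / 2 = 132 / 2 = 66

66


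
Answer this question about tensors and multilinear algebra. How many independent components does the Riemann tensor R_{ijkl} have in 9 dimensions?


The Riemann tensor in d dimensions has d^2(d^2 - 1)/12 independent components.
d = 9, so d^2 = 81
d^2 - 1 = 80
d^2(d^2 - 1) = 81 * 80 = 6480
Divide by 12: 6480 / 12 = 540

540


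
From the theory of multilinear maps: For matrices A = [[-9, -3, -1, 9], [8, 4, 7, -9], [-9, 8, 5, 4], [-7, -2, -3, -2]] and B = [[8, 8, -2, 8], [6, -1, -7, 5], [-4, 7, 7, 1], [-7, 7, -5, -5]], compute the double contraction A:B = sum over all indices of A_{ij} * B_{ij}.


A:B = sum over all i,j of A_{ij} * B_{ij}.
Row 1: -9*8=-72, -3*8=-24, -1*-2=2, 9*8=72 => row sum = -22
Row 2: 8*6=48, 4*-1=-4, 7*-7=-49, -9*5=-45 => row sum = -50
Row 3: -9*-4=36, 8*7=56, 5*7=35, 4*1=4 => row sum = 131
Row 4: -7*-7=49, -2*7=-14, -3*-5=15, -2*-5=10 => row sum = 60
Total = -22 + -50 + 131 + 60 = 119

119


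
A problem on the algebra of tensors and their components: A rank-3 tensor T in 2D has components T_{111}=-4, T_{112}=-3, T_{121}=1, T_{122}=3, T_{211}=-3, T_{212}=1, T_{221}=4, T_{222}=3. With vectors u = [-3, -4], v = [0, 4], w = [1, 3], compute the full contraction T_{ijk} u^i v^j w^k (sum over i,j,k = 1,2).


S = sum over i,j,k of T_{ijk} u_i v_j w_k. Expanding all 8 terms:
T_{111}*u_1*v_1*w_1 = -4*-3*0*1 = 0  (running total: 0)
T_{112}*u_1*v_1*w_2 = -3*-3*0*3 = 0  (running total: 0)
T_{121}*u_1*v_2*w_1 = 1*-3*4*1 = -12  (running total: -12)
T_{122}*u_1*v_2*w_2 = 3*-3*4*3 = -108  (running total: -120)
T_{211}*u_2*v_1*w_1 = -3*-4*0*1 = 0  (running total: -120)
T_{212}*u_2*v_1*w_2 = 1*-4*0*3 = 0  (running total: -120)
T_{221}*u_2*v_2*w_1 = 4*-4*4*1 = -64  (running total: -184)
T_{222}*u_2*v_2*w_2 = 3*-4*4*3 = -144  (running total: -328)
S = -328

-328


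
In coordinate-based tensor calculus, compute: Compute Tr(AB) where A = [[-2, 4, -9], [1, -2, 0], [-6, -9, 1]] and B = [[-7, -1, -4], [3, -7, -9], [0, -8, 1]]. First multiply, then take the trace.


Tr(AB) = sum_i (AB)_{ii} where (AB)_{ii} = sum_k A_{ik} B_{ki}.
(AB)_{11} = -2*-7 + 4*3 + -9*0 = 26
(AB)_{22} = 1*-1 + -2*-7 + 0*-8 = 13
(AB)_{33} = -6*-4 + -9*-9 + 1*1 = 106
Tr(AB) = 26 + 13 + 106 = 145

145


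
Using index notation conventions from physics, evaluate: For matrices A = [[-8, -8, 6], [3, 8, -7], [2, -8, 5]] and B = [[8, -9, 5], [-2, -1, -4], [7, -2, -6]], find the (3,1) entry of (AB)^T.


(AB)^T_{ij} = (AB)_{ji} = sum_k A_{jk} B_{ki}.
For i=3, j=1 we need (AB)_{13}:
A_{11} * B_{13} = -8 * 5 = -40
A_{12} * B_{23} = -8 * -4 = 32
A_{13} * B_{33} = 6 * -6 = -36
Sum = -40 + 32 + -36 = -44

-44


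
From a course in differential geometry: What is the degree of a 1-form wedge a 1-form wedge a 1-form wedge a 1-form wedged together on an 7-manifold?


The degree of a wedge product is the sum of the degrees of the individual forms.
Degrees: 1, 1, 1, 1
Total degree = 1 + 1 + 1 + 1 = 4

4


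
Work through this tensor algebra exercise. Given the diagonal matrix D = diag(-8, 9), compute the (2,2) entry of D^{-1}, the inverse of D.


For a diagonal matrix, the inverse has entries (D^{-1})_{ii} = 1/d_{ii}.
The diagonal entries are: d_{11} = -8, d_{22} = 9
We need (D^{-1})_{22} = 1/d_{22} = 1/9 = 1/9

1/9


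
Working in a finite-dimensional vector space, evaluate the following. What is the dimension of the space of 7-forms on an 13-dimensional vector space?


The dimension of the space of p-forms on an n-dimensional space is C(n, p).
n = 13, p = 7
C(13, 7) = 13! / (7! * 6!) = 1716

1716


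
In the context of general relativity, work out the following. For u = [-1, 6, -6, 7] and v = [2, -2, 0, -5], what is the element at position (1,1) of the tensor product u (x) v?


The outer product entry T_{ij} = u_i * v_j.
We need i=1, j=1.
u_1 = -1, v_1 = 2
T_{1,1} = -1 * 2 = -2

-2


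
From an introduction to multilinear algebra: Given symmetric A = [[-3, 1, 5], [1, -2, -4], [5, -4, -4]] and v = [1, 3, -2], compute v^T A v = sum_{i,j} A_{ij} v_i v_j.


First compute Av:
(Av)_1 = -3*1 + 1*3 + 5*-2 = -10
(Av)_2 = 1*1 + -2*3 + -4*-2 = 3
(Av)_3 = 5*1 + -4*3 + -4*-2 = 1
Av = [-10, 3, 1]
Then v^T (Av) = 1*-10 + 3*3 + -2*1
= -10 + 9 + -2 = -3

-3


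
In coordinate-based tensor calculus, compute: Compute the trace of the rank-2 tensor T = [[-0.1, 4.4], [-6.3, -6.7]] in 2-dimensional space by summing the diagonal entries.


The contraction (trace) of a rank-2 tensor is the sum of its diagonal elements.
Diagonal entries: A[1,1] = -0.1, A[2,2] = -6.7
Tr(A) = -0.1 + -6.7 = -6.8

-6.8


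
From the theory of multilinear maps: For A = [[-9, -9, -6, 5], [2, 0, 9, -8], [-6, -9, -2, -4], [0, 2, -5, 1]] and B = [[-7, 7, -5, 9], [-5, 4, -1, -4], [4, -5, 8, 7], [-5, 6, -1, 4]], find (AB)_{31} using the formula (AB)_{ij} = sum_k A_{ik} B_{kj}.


(AB)_{ij} = sum_k A_{ik} B_{kj}.
For i=3, j=1:
A_{31} * B_{11} = -6 * -7 = 42
A_{32} * B_{21} = -9 * -5 = 45
A_{33} * B_{31} = -2 * 4 = -8
A_{34} * B_{41} = -4 * -5 = 20
Sum = 42 + 45 + -8 + 20 = 99

99


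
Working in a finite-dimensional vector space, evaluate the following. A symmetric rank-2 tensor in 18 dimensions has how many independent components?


A symmetric rank-2 tensor in d dimensions has d(d+1)/2 independent components.
d = 18
d(d+1)/2 = 18 * 19 / 2 = 342 / 2 = 171

171


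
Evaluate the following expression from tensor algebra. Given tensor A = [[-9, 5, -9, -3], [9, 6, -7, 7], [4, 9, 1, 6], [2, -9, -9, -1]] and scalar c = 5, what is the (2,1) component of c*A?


Scalar multiplication: (cA)_{ij} = c * A_{ij}.
c = 5
A_{21} = 9
(cA)_{21} = 5 * 9 = 45

45


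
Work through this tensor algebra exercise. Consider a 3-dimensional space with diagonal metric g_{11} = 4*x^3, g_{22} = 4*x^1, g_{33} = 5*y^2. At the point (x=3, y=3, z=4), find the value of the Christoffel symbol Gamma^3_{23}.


For a diagonal metric, Gamma^k_{ij} = (1/2) g^{kk} (dg_{ik}/dx_j + dg_{jk}/dx_i - dg_{ij}/dx_k).
The metric is diagonal, so g_{ab} = 0 for a != b.
At the given point: g_{11} = 108, g_{22} = 12, g_{33} = 45
g^{33} = 1/45
dg_{23}/dx_3 = 0 (off-diagonal)
dg_{33}/dx_2 = dg_{33}/dx_2 = 30
dg_{23}/dx_3 = 0 (off-diagonal)
Numerator = 0 + 30 - 0 = 30
Gamma^3_{23} = 30 / (2 * 45) = 1/3

1/3


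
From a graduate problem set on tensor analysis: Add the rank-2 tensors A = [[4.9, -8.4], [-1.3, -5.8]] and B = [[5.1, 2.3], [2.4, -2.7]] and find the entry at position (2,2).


Tensor addition is component-wise: (A + B)_{ij} = A_{ij} + B_{ij}.
A_{22} = -5.8
B_{22} = -2.7
(A + B)_{22} = -5.8 + -2.7 = -8.5

-8.5


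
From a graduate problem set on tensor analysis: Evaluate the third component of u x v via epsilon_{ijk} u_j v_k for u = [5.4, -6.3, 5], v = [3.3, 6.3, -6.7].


(u x v)_3 = sum_{j,k} epsilon_{3jk} u_j v_k. Only permutations of (1,2,3) contribute; the two non-zero terms are:
eps_{312} u_1 v_2 = 1 * 5.4 * 6.3 = 34.02
eps_{321} u_2 v_1 = -1 * -6.3 * 3.3 = 20.79
(u x v)_3 = 54.81

54.81


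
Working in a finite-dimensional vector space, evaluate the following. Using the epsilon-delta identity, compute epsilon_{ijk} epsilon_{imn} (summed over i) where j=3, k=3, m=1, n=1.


Using the identity: epsilon_{ijk} epsilon_{imn} = delta_{jm} delta_{kn} - delta_{jn} delta_{km}.
delta_{31} = 0
delta_{31} = 0
delta_{31} = 0
delta_{31} = 0
Result = 0 * 0 - 0 * 0 = 0 - 0 = 0

0


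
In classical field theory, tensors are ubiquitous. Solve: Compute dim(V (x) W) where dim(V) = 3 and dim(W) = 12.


The dimension of a tensor product is the product of dimensions.
dim(V) = 3, dim(W) = 12
dim(V (x) W) = 3 * 12 = 36

36


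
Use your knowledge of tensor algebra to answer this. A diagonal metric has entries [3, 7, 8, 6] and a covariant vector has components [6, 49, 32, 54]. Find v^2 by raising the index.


To raise an index with a diagonal metric: v^i = v_i / g_{ii}.
For index 2: v_2 = 49, g_{22} = 7
v^2 = 49 / 7 = 7

7


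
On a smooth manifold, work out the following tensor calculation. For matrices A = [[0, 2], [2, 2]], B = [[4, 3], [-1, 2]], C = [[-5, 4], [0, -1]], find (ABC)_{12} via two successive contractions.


(ABC)_{12} = sum_m (AB)_{1m} C_{m2}. First compute row 1 of AB.
(AB)_{11} = 0*4 + 2*-1 = -2
(AB)_{12} = 0*3 + 2*2 = 4
Now contract with column 2 of C:
(AB)_{11} * C_{12} = -2 * 4 = -8
(AB)_{12} * C_{22} = 4 * -1 = -4
(ABC)_{12} = -8 + -4 = -12

-12


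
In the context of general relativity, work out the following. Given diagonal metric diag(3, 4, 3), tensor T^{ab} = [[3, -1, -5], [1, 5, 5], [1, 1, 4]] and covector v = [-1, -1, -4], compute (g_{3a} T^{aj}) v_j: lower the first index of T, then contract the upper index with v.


Step 1: lower the first index. For a diagonal metric, g_{ia} T^{aj} = g_{ii} T^{ij} (no sum on i).
g_{33} = 3
S_3{}^1 = 3 * T^{31} = 3 * 1 = 3
S_3{}^2 = 3 * T^{32} = 3 * 1 = 3
S_3{}^3 = 3 * T^{33} = 3 * 4 = 12
Step 2: contract S_3{}^j with v_j.
S_3{}^1 * v_1 = 3 * -1 = -3
S_3{}^2 * v_2 = 3 * -1 = -3
S_3{}^3 * v_3 = 12 * -4 = -48
Result = -3 + -3 + -48 = -54

-54


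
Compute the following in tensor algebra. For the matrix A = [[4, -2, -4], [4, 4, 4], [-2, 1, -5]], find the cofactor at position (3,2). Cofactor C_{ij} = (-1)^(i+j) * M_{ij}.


To find cofactor C_{32}, delete row 3 and column 2.
The resulting 2x2 submatrix is: [[4, -4], [4, 4]]
Minor M_{32} = 4*4 - -4*4
  = 16 - -16 = 32
Sign = (-1)^(3+2) = (-1)^5 = -1
Cofactor C_{32} = -1 * 32 = -32

-32


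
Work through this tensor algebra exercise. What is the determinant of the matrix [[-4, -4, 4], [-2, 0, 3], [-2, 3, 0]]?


Expanding along the first row, det(A) = a11*M_11 - a12*M_12 + a13*M_13, where M_1j is the (1,j) minor.
Minor M_11 = 0*0 - 3*3 = -9
Minor M_12 = -2*0 - 3*-2 = 6
Minor M_13 = -2*3 - 0*-2 = -6
det = -4*(-9) - -4*(6) + 4*(-6)
    = 36 - -24 + -24
    = 36

36


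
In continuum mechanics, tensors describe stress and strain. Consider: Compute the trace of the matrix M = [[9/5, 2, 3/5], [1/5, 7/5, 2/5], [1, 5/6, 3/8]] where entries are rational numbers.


The trace is the sum of diagonal entries.
Diagonal: M[1,1] = 9/5, M[2,2] = 7/5, M[3,3] = 3/8
Tr(M) = 9/5 + 7/5 + 3/8
Computing step by step:
After adding M[1,1]: 9/5
After adding M[2,2]: 16/5
After adding M[3,3]: 143/40
Tr(M) = 143/40

143/40


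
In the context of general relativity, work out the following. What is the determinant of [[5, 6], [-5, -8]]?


For a 2x2 matrix [[a, b], [c, d]], det = a*d - b*c.
a = 5, b = 6, c = -5, d = -8
a*d = 5 * -8 = -40
b*c = 6 * -5 = -30
det = -40 - -30 = -10

-10


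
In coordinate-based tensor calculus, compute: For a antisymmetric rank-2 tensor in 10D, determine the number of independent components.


A antisymmetric rank-2 tensor in d dimensions has d(d-1)/2 independent components.
d = 10
d(d-1)/2 = 10 * 9 / 2 = 90 / 2 = 45

45


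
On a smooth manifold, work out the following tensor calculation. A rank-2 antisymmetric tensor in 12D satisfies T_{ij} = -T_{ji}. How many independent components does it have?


An antisymmetric rank-2 tensor satisfies A_{ij} = -A_{ji}, so diagonal entries are zero.
The independent components are the upper-triangular entries: C(n, 2) = n(n-1)/2.
n = 12
C(12, 2) = 12 * 11 / 2 = 132 / 2 = 66

66


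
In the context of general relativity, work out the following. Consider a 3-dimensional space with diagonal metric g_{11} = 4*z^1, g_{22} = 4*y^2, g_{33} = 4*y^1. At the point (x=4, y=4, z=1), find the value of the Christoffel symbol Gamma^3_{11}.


For a diagonal metric, Gamma^k_{ij} = (1/2) g^{kk} (dg_{ik}/dx_j + dg_{jk}/dx_i - dg_{ij}/dx_k).
The metric is diagonal, so g_{ab} = 0 for a != b.
At the given point: g_{11} = 4, g_{22} = 64, g_{33} = 16
g^{33} = 1/16
dg_{13}/dx_1 = 0 (off-diagonal)
dg_{13}/dx_1 = 0 (off-diagonal)
dg_{11}/dx_3 = dg_{11}/dx_3 = 4
Numerator = 0 + 0 - 4 = -4
Gamma^3_{11} = -4 / (2 * 16) = -1/8

-1/8


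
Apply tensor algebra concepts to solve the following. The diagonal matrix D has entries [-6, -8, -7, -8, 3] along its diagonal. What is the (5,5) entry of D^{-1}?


For a diagonal matrix, the inverse has entries (D^{-1})_{ii} = 1/d_{ii}.
The diagonal entries are: d_{11} = -6, d_{22} = -8, d_{33} = -7, d_{44} = -8, d_{55} = 3
We need (D^{-1})_{55} = 1/d_{55} = 1/3 = 1/3

1/3


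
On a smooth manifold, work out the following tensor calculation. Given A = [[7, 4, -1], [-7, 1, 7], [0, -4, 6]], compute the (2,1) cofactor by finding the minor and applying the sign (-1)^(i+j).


To find cofactor C_{21}, delete row 2 and column 1.
The resulting 2x2 submatrix is: [[4, -1], [-4, 6]]
Minor M_{21} = 4*6 - -1*-4
  = 24 - 4 = 20
Sign = (-1)^(2+1) = (-1)^3 = -1
Cofactor C_{21} = -1 * 20 = -20

-20


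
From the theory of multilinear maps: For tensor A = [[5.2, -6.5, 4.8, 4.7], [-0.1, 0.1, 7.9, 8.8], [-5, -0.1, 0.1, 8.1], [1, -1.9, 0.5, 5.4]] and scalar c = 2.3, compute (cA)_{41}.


Scalar multiplication: (cA)_{ij} = c * A_{ij}.
c = 2.3
A_{41} = 1
(cA)_{41} = 2.3 * 1 = 2.3

2.3


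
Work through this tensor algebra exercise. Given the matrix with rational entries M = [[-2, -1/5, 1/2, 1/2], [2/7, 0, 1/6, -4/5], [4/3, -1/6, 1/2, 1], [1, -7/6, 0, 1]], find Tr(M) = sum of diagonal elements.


The trace is the sum of diagonal entries.
Diagonal: M[1,1] = -2, M[2,2] = 0, M[3,3] = 1/2, M[4,4] = 1
Tr(M) = -2 + 0 + 1/2 + 1
Computing step by step:
After adding M[1,1]: -2
After adding M[2,2]: -2
After adding M[3,3]: -3/2
After adding M[4,4]: -1/2
Tr(M) = -1/2

-1/2


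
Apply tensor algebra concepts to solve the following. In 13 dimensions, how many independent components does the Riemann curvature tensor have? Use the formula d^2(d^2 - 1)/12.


The Riemann tensor in d dimensions has d^2(d^2 - 1)/12 independent components.
d = 13, so d^2 = 169
d^2 - 1 = 168
d^2(d^2 - 1) = 169 * 168 = 28392
Divide by 12: 28392 / 12 = 2366

2366


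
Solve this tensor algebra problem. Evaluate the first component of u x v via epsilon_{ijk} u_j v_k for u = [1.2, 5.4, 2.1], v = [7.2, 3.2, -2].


(u x v)_1 = sum_{j,k} epsilon_{1jk} u_j v_k. Only permutations of (1,2,3) contribute; the two non-zero terms are:
eps_{123} u_2 v_3 = 1 * 5.4 * -2 = -10.8
eps_{132} u_3 v_2 = -1 * 2.1 * 3.2 = -6.72
(u x v)_1 = -17.52

-17.52


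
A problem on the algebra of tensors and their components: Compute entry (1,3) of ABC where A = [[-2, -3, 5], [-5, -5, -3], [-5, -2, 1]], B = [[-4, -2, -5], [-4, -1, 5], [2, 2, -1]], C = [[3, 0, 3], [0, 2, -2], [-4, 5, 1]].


(ABC)_{13} = sum_m (AB)_{1m} C_{m3}. First compute row 1 of AB.
(AB)_{11} = -2*-4 + -3*-4 + 5*2 = 30
(AB)_{12} = -2*-2 + -3*-1 + 5*2 = 17
(AB)_{13} = -2*-5 + -3*5 + 5*-1 = -10
Now contract with column 3 of C:
(AB)_{11} * C_{13} = 30 * 3 = 90
(AB)_{12} * C_{23} = 17 * -2 = -34
(AB)_{13} * C_{33} = -10 * 1 = -10
(ABC)_{13} = 90 + -34 + -10 = 46

46


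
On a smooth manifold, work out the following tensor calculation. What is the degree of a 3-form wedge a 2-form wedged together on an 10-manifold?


The degree of a wedge product is the sum of the degrees of the individual forms.
Degrees: 3, 2
Total degree = 3 + 2 = 5

5


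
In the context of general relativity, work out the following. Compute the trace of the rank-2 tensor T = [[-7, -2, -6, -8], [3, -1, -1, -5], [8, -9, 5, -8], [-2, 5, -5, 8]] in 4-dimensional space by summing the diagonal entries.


The contraction (trace) of a rank-2 tensor is the sum of its diagonal elements.
Diagonal entries: A[1,1] = -7, A[2,2] = -1, A[3,3] = 5, A[4,4] = 8
Tr(A) = -7 + -1 + 5 + 8 = 5

5


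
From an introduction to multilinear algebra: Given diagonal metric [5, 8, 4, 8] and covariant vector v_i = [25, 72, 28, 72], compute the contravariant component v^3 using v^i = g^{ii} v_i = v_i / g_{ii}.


To raise an index with a diagonal metric: v^i = v_i / g_{ii}.
For index 3: v_3 = 28, g_{33} = 4
v^3 = 28 / 4 = 7

7


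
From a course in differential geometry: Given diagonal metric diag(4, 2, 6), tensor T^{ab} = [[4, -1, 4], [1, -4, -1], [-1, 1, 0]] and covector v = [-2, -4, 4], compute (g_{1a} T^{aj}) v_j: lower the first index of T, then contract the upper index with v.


Step 1: lower the first index. For a diagonal metric, g_{ia} T^{aj} = g_{ii} T^{ij} (no sum on i).
g_{11} = 4
S_1{}^1 = 4 * T^{11} = 4 * 4 = 16
S_1{}^2 = 4 * T^{12} = 4 * -1 = -4
S_1{}^3 = 4 * T^{13} = 4 * 4 = 16
Step 2: contract S_1{}^j with v_j.
S_1{}^1 * v_1 = 16 * -2 = -32
S_1{}^2 * v_2 = -4 * -4 = 16
S_1{}^3 * v_3 = 16 * 4 = 64
Result = -32 + 16 + 64 = 48

48


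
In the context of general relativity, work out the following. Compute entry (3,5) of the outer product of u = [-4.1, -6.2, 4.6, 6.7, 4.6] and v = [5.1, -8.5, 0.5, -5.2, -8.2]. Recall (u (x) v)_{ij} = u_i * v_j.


The outer product entry T_{ij} = u_i * v_j.
We need i=3, j=5.
u_3 = 4.6, v_5 = -8.2
T_{3,5} = 4.6 * -8.2 = -37.72

-37.72


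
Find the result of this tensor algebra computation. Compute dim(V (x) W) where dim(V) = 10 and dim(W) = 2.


The dimension of a tensor product is the product of dimensions.
dim(V) = 10, dim(W) = 2
dim(V (x) W) = 10 * 2 = 20

20


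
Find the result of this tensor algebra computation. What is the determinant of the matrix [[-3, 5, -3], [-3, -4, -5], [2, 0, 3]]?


Expanding along the first row, det(A) = a11*M_11 - a12*M_12 + a13*M_13, where M_1j is the (1,j) minor.
Minor M_11 = -4*3 - -5*0 = -12
Minor M_12 = -3*3 - -5*2 = 1
Minor M_13 = -3*0 - -4*2 = 8
det = -3*(-12) - 5*(1) + -3*(8)
    = 36 - 5 + -24
    = 7

7


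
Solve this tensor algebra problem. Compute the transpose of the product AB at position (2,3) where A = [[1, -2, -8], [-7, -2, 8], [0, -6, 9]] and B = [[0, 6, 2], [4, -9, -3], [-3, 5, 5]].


(AB)^T_{ij} = (AB)_{ji} = sum_k A_{jk} B_{ki}.
For i=2, j=3 we need (AB)_{32}:
A_{31} * B_{12} = 0 * 6 = 0
A_{32} * B_{22} = -6 * -9 = 54
A_{33} * B_{32} = 9 * 5 = 45
Sum = 0 + 54 + 45 = 99

99


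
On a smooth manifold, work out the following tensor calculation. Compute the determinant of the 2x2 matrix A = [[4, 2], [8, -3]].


For a 2x2 matrix [[a, b], [c, d]], det = a*d - b*c.
a = 4, b = 2, c = 8, d = -3
a*d = 4 * -3 = -12
b*c = 2 * 8 = 16
det = -12 - 16 = -28

-28


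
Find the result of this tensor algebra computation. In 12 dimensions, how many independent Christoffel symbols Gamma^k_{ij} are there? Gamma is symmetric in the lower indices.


Christoffel symbols Gamma^k_{ij} are symmetric in i,j, so there are d * d(d+1)/2 independent symbols.
d = 12
d(d+1)/2 = 12 * 13 / 2 = 78
Total = 12 * 78 = 936

936


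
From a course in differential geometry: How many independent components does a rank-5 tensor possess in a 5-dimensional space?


The number of components of a rank-r tensor in d dimensions is d^r.
Here d = 5 and r = 5.
5^5 = 3125

3125


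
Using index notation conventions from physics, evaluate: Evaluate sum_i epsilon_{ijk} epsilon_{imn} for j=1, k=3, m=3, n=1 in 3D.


Using the identity: epsilon_{ijk} epsilon_{imn} = delta_{jm} delta_{kn} - delta_{jn} delta_{km}.
delta_{13} = 0
delta_{31} = 0
delta_{11} = 1
delta_{33} = 1
Result = 0 * 0 - 1 * 1 = 0 - 1 = -1

-1


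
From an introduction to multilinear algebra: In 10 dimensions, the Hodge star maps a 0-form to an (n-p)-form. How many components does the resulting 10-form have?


The Hodge dual of a p-form on an n-dimensional manifold is an (n-p)-form.
n = 10, p = 0, so dual degree = 10 - 0 = 10
The number of components is C(n, n-p) = C(10, 10) = 1

1


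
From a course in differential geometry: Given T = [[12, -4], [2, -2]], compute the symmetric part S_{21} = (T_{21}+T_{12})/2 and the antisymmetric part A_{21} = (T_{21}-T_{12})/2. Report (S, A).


T_{21} = 2
T_{12} = -4
S_{21} = (2 + -4)/2 = -2/2 = -1
A_{21} = (2 - -4)/2 = 6/2 = 3
Check: S + A = -1 + 3 = 2 = T_{21}.

(-1, 3)


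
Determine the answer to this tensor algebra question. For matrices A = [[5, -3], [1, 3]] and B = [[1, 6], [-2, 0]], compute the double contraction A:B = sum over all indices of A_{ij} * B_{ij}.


A:B = sum over all i,j of A_{ij} * B_{ij}.
Row 1: 5*1=5, -3*6=-18 => row sum = -13
Row 2: 1*-2=-2, 3*0=0 => row sum = -2
Total = -13 + -2 = -15

-15


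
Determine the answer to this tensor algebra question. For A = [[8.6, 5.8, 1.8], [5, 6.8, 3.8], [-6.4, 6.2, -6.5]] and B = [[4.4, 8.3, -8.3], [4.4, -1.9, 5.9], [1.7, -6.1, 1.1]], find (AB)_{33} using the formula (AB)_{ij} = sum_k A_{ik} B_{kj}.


(AB)_{ij} = sum_k A_{ik} B_{kj}.
For i=3, j=3:
A_{31} * B_{13} = -6.4 * -8.3 = 53.12
A_{32} * B_{23} = 6.2 * 5.9 = 36.58
A_{33} * B_{33} = -6.5 * 1.1 = -7.15
Sum = 53.12 + 36.58 + -7.15 = 82.55

82.55


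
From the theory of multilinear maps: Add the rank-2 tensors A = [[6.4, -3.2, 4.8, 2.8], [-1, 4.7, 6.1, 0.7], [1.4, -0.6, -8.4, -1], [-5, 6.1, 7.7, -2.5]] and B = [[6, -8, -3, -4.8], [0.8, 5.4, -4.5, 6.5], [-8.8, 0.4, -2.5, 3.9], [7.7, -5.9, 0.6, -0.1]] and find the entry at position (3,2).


Tensor addition is component-wise: (A + B)_{ij} = A_{ij} + B_{ij}.
A_{32} = -0.6
B_{32} = 0.4
(A + B)_{32} = -0.6 + 0.4 = -0.2

-0.2


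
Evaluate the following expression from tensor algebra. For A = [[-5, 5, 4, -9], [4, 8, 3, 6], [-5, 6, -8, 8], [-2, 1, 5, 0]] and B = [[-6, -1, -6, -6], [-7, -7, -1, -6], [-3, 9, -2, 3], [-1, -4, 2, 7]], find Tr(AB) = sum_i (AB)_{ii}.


Tr(AB) = sum_i (AB)_{ii} where (AB)_{ii} = sum_k A_{ik} B_{ki}.
(AB)_{11} = -5*-6 + 5*-7 + 4*-3 + -9*-1 = -8
(AB)_{22} = 4*-1 + 8*-7 + 3*9 + 6*-4 = -57
(AB)_{33} = -5*-6 + 6*-1 + -8*-2 + 8*2 = 56
(AB)_{44} = -2*-6 + 1*-6 + 5*3 + 0*7 = 21
Tr(AB) = -8 + -57 + 56 + 21 = 12

12


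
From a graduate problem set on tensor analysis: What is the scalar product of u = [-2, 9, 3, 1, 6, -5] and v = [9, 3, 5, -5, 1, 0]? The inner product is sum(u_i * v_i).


The inner product u . v = sum of u_i * v_i.
Term-by-term: -2 * 9, 9 * 3, 3 * 5, 1 * -5, 6 * 1, -5 * 0
Products: -18, 27, 15, -5, 6, 0
Sum = -18 + 27 + 15 + -5 + 6 + 0 = 25

25


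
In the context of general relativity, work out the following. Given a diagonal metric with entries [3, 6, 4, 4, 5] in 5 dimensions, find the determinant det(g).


For a diagonal metric, the determinant is the product of diagonal entries.
Diagonal entries: 3, 6, 4, 4, 5
det(g) = 3 * 6 * 4 * 4 * 5 = 1440

1440
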